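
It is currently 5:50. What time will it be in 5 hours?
Starting time: 5:50
Adding 0 minutes to 50 minutes: 50 + 0 = 50 minutes
Adding 5 hours: 5 + 5 = 10
Final time: 10:50

Final answer: 10:50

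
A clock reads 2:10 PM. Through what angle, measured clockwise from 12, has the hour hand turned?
The hour hand moves 30 degrees per hour and 0.5 degrees per minute.
At 2:10: (2) x 30 + 10 x 0.5 = 60 + 5 = 65 degrees

Final answer: 65 degrees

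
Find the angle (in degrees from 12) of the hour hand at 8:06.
The hour hand moves 30 degrees per hour and 0.5 degrees per minute.
At 8:06: (8) x 30 + 6 x 0.5 = 240 + 3 = 243 degrees

Final answer: 243 degrees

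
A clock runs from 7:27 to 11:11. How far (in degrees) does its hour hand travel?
The hour hand moves 0.5 degrees per minute.
Time elapsed: 11:11 - 7:27 = 224 minutes
Angular displacement: 224 x 0.5 = 112 degrees

Final answer: 112 degrees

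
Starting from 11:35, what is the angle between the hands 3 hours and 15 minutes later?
First find the time 3 hours and 15 minutes after 11:35.
Total minutes: 11 x 60 + 35 + 3 x 60 + 15 = 890.
890 mod 720 = 170 minutes = 2:50.
Now compute the angle at 2:50:
Hour hand: 2 x 30 + 50 x 0.5 = 85 degrees
Minute hand: 50 x 6 = 300 degrees
Difference: |85 - 300| = 215 degrees
Smaller angle: 360 - 215 = 145 degrees

Final answer: 145 degrees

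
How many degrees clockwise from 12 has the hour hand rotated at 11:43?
The hour hand moves 30 degrees per hour and 0.5 degrees per minute.
At 11:43: (11) x 30 + 43 x 0.5 = 330 + 21.5 = 351.5 degrees

Final answer: 351.5 degrees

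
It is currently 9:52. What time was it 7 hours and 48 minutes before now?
Starting time: 9:52 = 592 total minutes past 12:00
Subtracting: 7 hours and 48 minutes = 468 minutes
592 - 468 = 124 minutes
= 2 hours and 4 minutes past 12:00 = 2:04

Final answer: 2:04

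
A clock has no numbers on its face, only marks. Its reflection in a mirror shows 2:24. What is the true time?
Reflection across the vertical (12-6) axis maps a hand at angle A degrees to (360 - A) degrees, which sends a reading of T minutes past 12:00 to (720 - T) minutes past 12:00.
Mirror reads 2:24 = 144 minutes past 12:00.
Actual time: (720 - 144) mod 720 = 576 minutes = 9:36.

Final answer: 9:36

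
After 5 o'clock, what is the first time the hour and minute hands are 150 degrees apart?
At t minutes past 5:00, the hour hand is at 30 x 5 + 0.5t degrees and the minute hand is at 6t degrees.
The smaller angle between them is 150 degrees when |30H - 5.5t| = 150 or |30H - 5.5t| = 210.
With H = 5, solve 30 x 5 - 5.5t = +/- target for each target:
  t = (30 x 5 - 150) / 5.5 = 0 (outside (0, 60))
  t = (30 x 5 + 150) / 5.5 = 54.55
  t = (30 x 5 - 210) / 5.5 = -10.91 (outside (0, 60))
  t = (30 x 5 + 210) / 5.5 = 65.45 (outside (0, 60))
Valid solutions in (0, 60): {54.55} minutes.
The first occurrence is t = 54.55 minutes.
The hands form a 150-degree angle at 54.55 minutes past 5:00.

Final answer: 54.55 minutes past 5:00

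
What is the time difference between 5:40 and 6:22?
From 5:40 to 6:22:
(6 x 60 + 22) - (5 x 60 + 40) = 382 - 340 = 42 minutes
= 42 minutes

Final answer: 42 minutes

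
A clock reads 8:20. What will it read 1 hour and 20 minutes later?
Starting time: 8:20
Adding 20 minutes to 20 minutes: 20 + 20 = 40 minutes
Adding 1 hour: 8 + 1 = 9
Final time: 9:40

Final answer: 9:40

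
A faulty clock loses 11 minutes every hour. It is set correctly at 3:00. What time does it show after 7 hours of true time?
For every 60 true minutes, the faulty clock advances 60 - 11 = 49 minutes.
True elapsed: 7 hours = 420 minutes.
Faulty clock advances: 420 x 49/60 = 343 minutes (drift: 77 minutes behind).
Shown time: 3:00 + 343 minutes = 8:43.

Final answer: 8:43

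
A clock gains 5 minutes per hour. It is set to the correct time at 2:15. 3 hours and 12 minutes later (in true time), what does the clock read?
For every 60 true minutes, the faulty clock advances 60 + 5 = 65 minutes.
True elapsed: 3 hours and 12 minutes = 192 minutes.
Faulty clock advances: 192 x 65/60 = 208 minutes (drift: 16 minutes ahead).
Shown time: 2:15 + 208 minutes = 5:43.

Final answer: 5:43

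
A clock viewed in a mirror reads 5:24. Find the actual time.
Reflection across the vertical (12-6) axis maps a hand at angle A degrees to (360 - A) degrees, which sends a reading of T minutes past 12:00 to (720 - T) minutes past 12:00.
Mirror reads 5:24 = 324 minutes past 12:00.
Actual time: (720 - 324) mod 720 = 396 minutes = 6:36.

Final answer: 6:36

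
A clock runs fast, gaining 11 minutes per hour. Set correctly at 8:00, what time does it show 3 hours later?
For every 60 true minutes, the faulty clock advances 60 + 11 = 71 minutes.
True elapsed: 3 hours = 180 minutes.
Faulty clock advances: 180 x 71/60 = 213 minutes (drift: 33 minutes ahead).
Shown time: 8:00 + 213 minutes = 11:33.

Final answer: 11:33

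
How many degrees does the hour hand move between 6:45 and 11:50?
The hour hand moves 0.5 degrees per minute.
Time elapsed: 11:50 - 6:45 = 305 minutes
Angular displacement: 305 x 0.5 = 152.5 degrees

Final answer: 152.5 degrees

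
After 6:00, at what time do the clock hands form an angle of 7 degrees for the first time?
At t minutes past 6:00, the hour hand is at 30 x 6 + 0.5t degrees and the minute hand is at 6t degrees.
The smaller angle between them is 7 degrees when |30H - 5.5t| = 7 or |30H - 5.5t| = 353.
With H = 6, solve 30 x 6 - 5.5t = +/- target for each target:
  t = (30 x 6 - 7) / 5.5 = 31.45
  t = (30 x 6 + 7) / 5.5 = 34
  t = (30 x 6 - 353) / 5.5 = -31.45 (outside (0, 60))
  t = (30 x 6 + 353) / 5.5 = 96.91 (outside (0, 60))
Valid solutions in (0, 60): {31.45, 34} minutes.
The first occurrence is t = 31.45 minutes.
The hands form a 7-degree angle at 31.45 minutes past 6:00.

Final answer: 31.45 minutes past 6:00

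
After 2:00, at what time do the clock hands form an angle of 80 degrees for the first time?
At t minutes past 2:00, the hour hand is at 30 x 2 + 0.5t degrees and the minute hand is at 6t degrees.
The smaller angle between them is 80 degrees when |30H - 5.5t| = 80 or |30H - 5.5t| = 280.
With H = 2, solve 30 x 2 - 5.5t = +/- target for each target:
  t = (30 x 2 - 80) / 5.5 = -3.64 (outside (0, 60))
  t = (30 x 2 + 80) / 5.5 = 25.45
  t = (30 x 2 - 280) / 5.5 = -40 (outside (0, 60))
  t = (30 x 2 + 280) / 5.5 = 61.82 (outside (0, 60))
Valid solutions in (0, 60): {25.45} minutes.
The first occurrence is t = 25.45 minutes.
The hands form a 80-degree angle at 25.45 minutes past 2:00.

Final answer: 25.45 minutes past 2:00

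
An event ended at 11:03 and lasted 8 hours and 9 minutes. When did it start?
Starting time: 11:03 = 663 total minutes past 12:00
Subtracting: 8 hours and 9 minutes = 489 minutes
663 - 489 = 174 minutes
= 2 hours and 54 minutes past 12:00 = 2:54

Final answer: 2:54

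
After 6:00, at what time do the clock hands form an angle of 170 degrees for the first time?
At t minutes past 6:00, the hour hand is at 30 x 6 + 0.5t degrees and the minute hand is at 6t degrees.
The smaller angle between them is 170 degrees when |30H - 5.5t| = 170 or |30H - 5.5t| = 190.
With H = 6, solve 30 x 6 - 5.5t = +/- target for each target:
  t = (30 x 6 - 170) / 5.5 = 1.82
  t = (30 x 6 + 170) / 5.5 = 63.64 (outside (0, 60))
  t = (30 x 6 - 190) / 5.5 = -1.82 (outside (0, 60))
  t = (30 x 6 + 190) / 5.5 = 67.27 (outside (0, 60))
Valid solutions in (0, 60): {1.82} minutes.
The first occurrence is t = 1.82 minutes.
The hands form a 170-degree angle at 1.82 minutes past 6:00.

Final answer: 1.82 minutes past 6:00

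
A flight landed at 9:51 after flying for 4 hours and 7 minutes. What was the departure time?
Starting time: 9:51 = 591 total minutes past 12:00
Subtracting: 4 hours and 7 minutes = 247 minutes
591 - 247 = 344 minutes
= 5 hours and 44 minutes past 12:00 = 5:44

Final answer: 5:44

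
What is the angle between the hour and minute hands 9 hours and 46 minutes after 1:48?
First find the time 9 hours and 46 minutes after 1:48.
Total minutes: 1 x 60 + 48 + 9 x 60 + 46 = 694.
694 mod 720 = 694 minutes = 11:34.
Now compute the angle at 11:34:
Hour hand: 11 x 30 + 34 x 0.5 = 347 degrees
Minute hand: 34 x 6 = 204 degrees
Difference: |347 - 204| = 143 degrees
The angle is 143 degrees

Final answer: 143 degrees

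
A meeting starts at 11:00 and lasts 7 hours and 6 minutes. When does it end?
Starting time: 11:00
Adding 6 minutes to 0 minutes: 0 + 6 = 6 minutes
Adding 7 hours: 11 + 7 = 18 - 12 = 6
Final time: 6:06

Final answer: 6:06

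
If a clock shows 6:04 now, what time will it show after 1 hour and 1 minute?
Starting time: 6:04
Adding 1 minute to 4 minutes: 4 + 1 = 5 minutes
Adding 1 hour: 6 + 1 = 7
Final time: 7:05

Final answer: 7:05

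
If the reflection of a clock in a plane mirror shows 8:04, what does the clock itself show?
Reflection across the vertical (12-6) axis maps a hand at angle A degrees to (360 - A) degrees, which sends a reading of T minutes past 12:00 to (720 - T) minutes past 12:00.
Mirror reads 8:04 = 484 minutes past 12:00.
Actual time: (720 - 484) mod 720 = 236 minutes = 3:56.

Final answer: 3:56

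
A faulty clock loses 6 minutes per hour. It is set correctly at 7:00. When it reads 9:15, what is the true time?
For every 60 true minutes, the faulty clock advances 54 minutes, so 1 faulty-clock minute corresponds to 60/54 true minutes.
From 7:00 to 9:15 on the faulty dial is 135 minutes.
True elapsed: 135 x 60/54 = 150 minutes = 2 hours and 30 minutes.
True time: 7:00 + 2 hours and 30 minutes = 9:30.

Final answer: 9:30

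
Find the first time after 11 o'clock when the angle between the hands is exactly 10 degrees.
At t minutes past 11:00, the hour hand is at 30 x 11 + 0.5t degrees and the minute hand is at 6t degrees.
The smaller angle between them is 10 degrees when |30H - 5.5t| = 10 or |30H - 5.5t| = 350.
With H = 11, solve 30 x 11 - 5.5t = +/- target for each target:
  t = (30 x 11 - 10) / 5.5 = 58.18
  t = (30 x 11 + 10) / 5.5 = 61.82 (outside (0, 60))
  t = (30 x 11 - 350) / 5.5 = -3.64 (outside (0, 60))
  t = (30 x 11 + 350) / 5.5 = 123.64 (outside (0, 60))
Valid solutions in (0, 60): {58.18} minutes.
The first occurrence is t = 58.18 minutes.
The hands form a 10-degree angle at 58.18 minutes past 11:00.

Final answer: 58.18 minutes past 11:00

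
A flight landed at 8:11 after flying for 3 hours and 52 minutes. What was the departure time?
Starting time: 8:11 = 491 total minutes past 12:00
Subtracting: 3 hours and 52 minutes = 232 minutes
491 - 232 = 259 minutes
= 4 hours and 19 minutes past 12:00 = 4:19

Final answer: 4:19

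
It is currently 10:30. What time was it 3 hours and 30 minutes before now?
Starting time: 10:30 = 630 total minutes past 12:00
Subtracting: 3 hours and 30 minutes = 210 minutes
630 - 210 = 420 minutes
= 7 hours past 12:00 = 7:00

Final answer: 7:00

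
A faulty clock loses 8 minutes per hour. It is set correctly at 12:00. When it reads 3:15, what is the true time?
For every 60 true minutes, the faulty clock advances 52 minutes, so 1 faulty-clock minute corresponds to 60/52 true minutes.
From 12:00 to 3:15 on the faulty dial is 195 minutes.
True elapsed: 195 x 60/52 = 225 minutes = 3 hours and 45 minutes.
True time: 12:00 + 3 hours and 45 minutes = 3:45.

Final answer: 3:45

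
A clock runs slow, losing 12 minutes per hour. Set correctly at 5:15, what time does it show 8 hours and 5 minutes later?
For every 60 true minutes, the faulty clock advances 60 - 12 = 48 minutes.
True elapsed: 8 hours and 5 minutes = 485 minutes.
Faulty clock advances: 485 x 48/60 = 388 minutes (drift: 97 minutes behind).
Shown time: 5:15 + 388 minutes = 11:43.

Final answer: 11:43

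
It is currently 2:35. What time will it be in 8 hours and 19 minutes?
Starting time: 2:35
Adding 19 minutes to 35 minutes: 35 + 19 = 54 minutes
Adding 8 hours: 2 + 8 = 10
Final time: 10:54

Final answer: 10:54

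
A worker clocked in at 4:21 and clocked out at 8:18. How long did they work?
From 4:21 to 8:18:
(8 x 60 + 18) - (4 x 60 + 21) = 498 - 261 = 237 minutes
= 3 hours and 57 minutes

Final answer: 3 hours and 57 minutes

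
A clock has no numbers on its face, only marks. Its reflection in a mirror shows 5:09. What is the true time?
Reflection across the vertical (12-6) axis maps a hand at angle A degrees to (360 - A) degrees, which sends a reading of T minutes past 12:00 to (720 - T) minutes past 12:00.
Mirror reads 5:09 = 309 minutes past 12:00.
Actual time: (720 - 309) mod 720 = 411 minutes = 6:51.

Final answer: 6:51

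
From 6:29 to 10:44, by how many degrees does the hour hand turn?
The hour hand moves 0.5 degrees per minute.
Time elapsed: 10:44 - 6:29 = 255 minutes
Angular displacement: 255 x 0.5 = 127.5 degrees

Final answer: 127.5 degrees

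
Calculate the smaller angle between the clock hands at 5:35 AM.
Hour hand position: 5 x 30 + 35 x 0.5 = 167.5 degrees
Minute hand position: 35 x 6 = 210 degrees
Difference: |167.5 - 210| = 42.5 degrees
The angle between the hands is 42.5 degrees

Final answer: 42.5 degrees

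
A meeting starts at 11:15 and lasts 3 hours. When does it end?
Starting time: 11:15
Adding 0 minutes to 15 minutes: 15 + 0 = 15 minutes
Adding 3 hours: 11 + 3 = 14 - 12 = 2
Final time: 2:15

Final answer: 2:15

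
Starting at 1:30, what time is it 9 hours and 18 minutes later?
Starting time: 1:30
Adding 18 minutes to 30 minutes: 30 + 18 = 48 minutes
Adding 9 hours: 1 + 9 = 10
Final time: 10:48

Final answer: 10:48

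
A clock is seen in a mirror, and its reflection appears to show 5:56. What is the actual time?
Reflection across the vertical (12-6) axis maps a hand at angle A degrees to (360 - A) degrees, which sends a reading of T minutes past 12:00 to (720 - T) minutes past 12:00.
Mirror reads 5:56 = 356 minutes past 12:00.
Actual time: (720 - 356) mod 720 = 364 minutes = 6:04.

Final answer: 6:04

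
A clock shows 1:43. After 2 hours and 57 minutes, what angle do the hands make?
First find the time 2 hours and 57 minutes after 1:43.
Total minutes: 1 x 60 + 43 + 2 x 60 + 57 = 280.
280 mod 720 = 280 minutes = 4:40.
Now compute the angle at 4:40:
Hour hand: 4 x 30 + 40 x 0.5 = 140 degrees
Minute hand: 40 x 6 = 240 degrees
Difference: |140 - 240| = 100 degrees
The angle is 100 degrees

Final answer: 100 degrees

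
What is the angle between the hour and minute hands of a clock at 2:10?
Hour hand position: 2 x 30 + 10 x 0.5 = 65 degrees
Minute hand position: 10 x 6 = 60 degrees
Difference: |65 - 60| = 5 degrees
The angle between the hands is 5 degrees

Final answer: 5 degrees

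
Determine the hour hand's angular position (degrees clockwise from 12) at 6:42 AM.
The hour hand moves 30 degrees per hour and 0.5 degrees per minute.
At 6:42: (6) x 30 + 42 x 0.5 = 180 + 21 = 201 degrees

Final answer: 201 degrees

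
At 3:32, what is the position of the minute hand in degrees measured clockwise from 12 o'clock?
The minute hand moves 6 degrees per minute.
At 3:32: 32 x 6 = 192 degrees

Final answer: 192 degrees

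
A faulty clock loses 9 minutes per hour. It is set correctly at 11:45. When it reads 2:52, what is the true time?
For every 60 true minutes, the faulty clock advances 51 minutes, so 1 faulty-clock minute corresponds to 60/51 true minutes.
From 11:45 to 2:52 on the faulty dial is 187 minutes.
True elapsed: 187 x 60/51 = 220 minutes = 3 hours and 40 minutes.
True time: 11:45 + 3 hours and 40 minutes = 3:25.

Final answer: 3:25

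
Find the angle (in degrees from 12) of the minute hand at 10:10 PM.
The minute hand moves 6 degrees per minute.
At 10:10: 10 x 6 = 60 degrees

Final answer: 60 degrees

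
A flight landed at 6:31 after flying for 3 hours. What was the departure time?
Starting time: 6:31 = 391 total minutes past 12:00
Subtracting: 3 hours = 180 minutes
391 - 180 = 211 minutes
= 3 hours and 31 minutes past 12:00 = 3:31

Final answer: 3:31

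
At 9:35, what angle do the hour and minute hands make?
Hour hand position: 9 x 30 + 35 x 0.5 = 287.5 degrees
Minute hand position: 35 x 6 = 210 degrees
Difference: |287.5 - 210| = 77.5 degrees
The angle between the hands is 77.5 degrees

Final answer: 77.5 degrees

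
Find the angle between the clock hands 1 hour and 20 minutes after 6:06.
First find the time 1 hour and 20 minutes after 6:06.
Total minutes: 6 x 60 + 6 + 1 x 60 + 20 = 446.
446 mod 720 = 446 minutes = 7:26.
Now compute the angle at 7:26:
Hour hand: 7 x 30 + 26 x 0.5 = 223 degrees
Minute hand: 26 x 6 = 156 degrees
Difference: |223 - 156| = 67 degrees
The angle is 67 degrees

Final answer: 67 degrees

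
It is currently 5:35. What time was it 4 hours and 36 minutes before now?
Starting time: 5:35 = 335 total minutes past 12:00
Subtracting: 4 hours and 36 minutes = 276 minutes
335 - 276 = 59 minutes
= 59 minutes past 12:00 = 12:59

Final answer: 12:59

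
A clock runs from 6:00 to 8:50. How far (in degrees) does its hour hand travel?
The hour hand moves 0.5 degrees per minute.
Time elapsed: 8:50 - 6:00 = 170 minutes
Angular displacement: 170 x 0.5 = 85 degrees

Final answer: 85 degrees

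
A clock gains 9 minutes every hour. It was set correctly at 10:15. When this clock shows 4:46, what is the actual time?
For every 60 true minutes, the faulty clock advances 69 minutes, so 1 faulty-clock minute corresponds to 60/69 true minutes.
From 10:15 to 4:46 on the faulty dial is 391 minutes.
True elapsed: 391 x 60/69 = 340 minutes = 5 hours and 40 minutes.
True time: 10:15 + 5 hours and 40 minutes = 3:55.

Final answer: 3:55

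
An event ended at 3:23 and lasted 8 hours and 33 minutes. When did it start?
Starting time: 3:23 = 203 total minutes past 12:00
Subtracting: 8 hours and 33 minutes = 513 minutes
203 - 513 = -310 (negative, add 12 hours = 720) = 410 minutes
= 6 hours and 50 minutes past 12:00 = 6:50

Final answer: 6:50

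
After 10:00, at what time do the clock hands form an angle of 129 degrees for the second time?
At t minutes past 10:00, the hour hand is at 30 x 10 + 0.5t degrees and the minute hand is at 6t degrees.
The smaller angle between them is 129 degrees when |30H - 5.5t| = 129 or |30H - 5.5t| = 231.
With H = 10, solve 30 x 10 - 5.5t = +/- target for each target:
  t = (30 x 10 - 129) / 5.5 = 31.09
  t = (30 x 10 + 129) / 5.5 = 78 (outside (0, 60))
  t = (30 x 10 - 231) / 5.5 = 12.55
  t = (30 x 10 + 231) / 5.5 = 96.55 (outside (0, 60))
Valid solutions in (0, 60): {12.55, 31.09} minutes.
The second occurrence is t = 31.09 minutes.
The hands form a 129-degree angle at 31.09 minutes past 10:00.

Final answer: 31.09 minutes past 10:00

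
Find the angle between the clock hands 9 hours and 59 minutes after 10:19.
First find the time 9 hours and 59 minutes after 10:19.
Total minutes: 10 x 60 + 19 + 9 x 60 + 59 = 1218.
1218 mod 720 = 498 minutes = 8:18.
Now compute the angle at 8:18:
Hour hand: 8 x 30 + 18 x 0.5 = 249 degrees
Minute hand: 18 x 6 = 108 degrees
Difference: |249 - 108| = 141 degrees
The angle is 141 degrees

Final answer: 141 degrees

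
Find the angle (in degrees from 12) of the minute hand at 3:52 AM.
The minute hand moves 6 degrees per minute.
At 3:52: 52 x 6 = 312 degrees

Final answer: 312 degrees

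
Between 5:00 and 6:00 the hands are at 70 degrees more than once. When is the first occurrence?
At t minutes past 5:00, the hour hand is at 30 x 5 + 0.5t degrees and the minute hand is at 6t degrees.
The smaller angle between them is 70 degrees when |30H - 5.5t| = 70 or |30H - 5.5t| = 290.
With H = 5, solve 30 x 5 - 5.5t = +/- target for each target:
  t = (30 x 5 - 70) / 5.5 = 14.55
  t = (30 x 5 + 70) / 5.5 = 40
  t = (30 x 5 - 290) / 5.5 = -25.45 (outside (0, 60))
  t = (30 x 5 + 290) / 5.5 = 80 (outside (0, 60))
Valid solutions in (0, 60): {14.55, 40} minutes.
The first occurrence is t = 14.55 minutes.
The hands form a 70-degree angle at 14.55 minutes past 5:00.

Final answer: 14.55 minutes past 5:00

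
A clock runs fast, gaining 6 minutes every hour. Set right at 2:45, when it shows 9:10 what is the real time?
For every 60 true minutes, the faulty clock advances 66 minutes, so 1 faulty-clock minute corresponds to 60/66 true minutes.
From 2:45 to 9:10 on the faulty dial is 385 minutes.
True elapsed: 385 x 60/66 = 350 minutes = 5 hours and 50 minutes.
True time: 2:45 + 5 hours and 50 minutes = 8:35.

Final answer: 8:35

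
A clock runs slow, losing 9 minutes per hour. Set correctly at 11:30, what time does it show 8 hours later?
For every 60 true minutes, the faulty clock advances 60 - 9 = 51 minutes.
True elapsed: 8 hours = 480 minutes.
Faulty clock advances: 480 x 51/60 = 408 minutes (drift: 72 minutes behind).
Shown time: 11:30 + 408 minutes = 6:18.

Final answer: 6:18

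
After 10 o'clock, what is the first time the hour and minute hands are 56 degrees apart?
At t minutes past 10:00, the hour hand is at 30 x 10 + 0.5t degrees and the minute hand is at 6t degrees.
The smaller angle between them is 56 degrees when |30H - 5.5t| = 56 or |30H - 5.5t| = 304.
With H = 10, solve 30 x 10 - 5.5t = +/- target for each target:
  t = (30 x 10 - 56) / 5.5 = 44.36
  t = (30 x 10 + 56) / 5.5 = 64.73 (outside (0, 60))
  t = (30 x 10 - 304) / 5.5 = -0.73 (outside (0, 60))
  t = (30 x 10 + 304) / 5.5 = 109.82 (outside (0, 60))
Valid solutions in (0, 60): {44.36} minutes.
The first occurrence is t = 44.36 minutes.
The hands form a 56-degree angle at 44.36 minutes past 10:00.

Final answer: 44.36 minutes past 10:00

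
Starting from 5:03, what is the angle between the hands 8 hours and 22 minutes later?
First find the time 8 hours and 22 minutes after 5:03.
Total minutes: 5 x 60 + 3 + 8 x 60 + 22 = 805.
805 mod 720 = 85 minutes = 1:25.
Now compute the angle at 1:25:
Hour hand: 1 x 30 + 25 x 0.5 = 42.5 degrees
Minute hand: 25 x 6 = 150 degrees
Difference: |42.5 - 150| = 107.5 degrees
The angle is 107.5 degrees

Final answer: 107.5 degrees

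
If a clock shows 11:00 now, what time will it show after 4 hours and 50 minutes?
Starting time: 11:00
Adding 50 minutes to 0 minutes: 0 + 50 = 50 minutes
Adding 4 hours: 11 + 4 = 15 - 12 = 3
Final time: 3:50

Final answer: 3:50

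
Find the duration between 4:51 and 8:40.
From 4:51 to 8:40:
(8 x 60 + 40) - (4 x 60 + 51) = 520 - 291 = 229 minutes
= 3 hours and 49 minutes

Final answer: 3 hours and 49 minutes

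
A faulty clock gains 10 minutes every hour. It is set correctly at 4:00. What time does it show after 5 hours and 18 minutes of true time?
For every 60 true minutes, the faulty clock advances 60 + 10 = 70 minutes.
True elapsed: 5 hours and 18 minutes = 318 minutes.
Faulty clock advances: 318 x 70/60 = 371 minutes (drift: 53 minutes ahead).
Shown time: 4:00 + 371 minutes = 10:11.

Final answer: 10:11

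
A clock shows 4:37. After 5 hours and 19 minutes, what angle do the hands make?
First find the time 5 hours and 19 minutes after 4:37.
Total minutes: 4 x 60 + 37 + 5 x 60 + 19 = 596.
596 mod 720 = 596 minutes = 9:56.
Now compute the angle at 9:56:
Hour hand: 9 x 30 + 56 x 0.5 = 298 degrees
Minute hand: 56 x 6 = 336 degrees
Difference: |298 - 336| = 38 degrees
The angle is 38 degrees

Final answer: 38 degrees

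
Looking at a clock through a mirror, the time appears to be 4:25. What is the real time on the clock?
Reflection across the vertical (12-6) axis maps a hand at angle A degrees to (360 - A) degrees, which sends a reading of T minutes past 12:00 to (720 - T) minutes past 12:00.
Mirror reads 4:25 = 265 minutes past 12:00.
Actual time: (720 - 265) mod 720 = 455 minutes = 7:35.

Final answer: 7:35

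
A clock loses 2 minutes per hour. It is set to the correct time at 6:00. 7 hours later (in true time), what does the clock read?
For every 60 true minutes, the faulty clock advances 60 - 2 = 58 minutes.
True elapsed: 7 hours = 420 minutes.
Faulty clock advances: 420 x 58/60 = 406 minutes (drift: 14 minutes behind).
Shown time: 6:00 + 406 minutes = 12:46.

Final answer: 12:46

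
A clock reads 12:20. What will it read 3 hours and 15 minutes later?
Starting time: 12:20
Adding 15 minutes to 20 minutes: 20 + 15 = 35 minutes
Adding 3 hours: 12 + 3 = 15 - 12 = 3
Final time: 3:35

Final answer: 3:35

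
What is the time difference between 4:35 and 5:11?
From 4:35 to 5:11:
(5 x 60 + 11) - (4 x 60 + 35) = 311 - 275 = 36 minutes
= 36 minutes

Final answer: 36 minutes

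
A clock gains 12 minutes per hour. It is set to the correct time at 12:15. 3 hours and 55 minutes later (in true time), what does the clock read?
For every 60 true minutes, the faulty clock advances 60 + 12 = 72 minutes.
True elapsed: 3 hours and 55 minutes = 235 minutes.
Faulty clock advances: 235 x 72/60 = 282 minutes (drift: 47 minutes ahead).
Shown time: 12:15 + 282 minutes = 4:57.

Final answer: 4:57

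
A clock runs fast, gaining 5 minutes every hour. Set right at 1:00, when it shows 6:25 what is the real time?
For every 60 true minutes, the faulty clock advances 65 minutes, so 1 faulty-clock minute corresponds to 60/65 true minutes.
From 1:00 to 6:25 on the faulty dial is 325 minutes.
True elapsed: 325 x 60/65 = 300 minutes = 5 hours.
True time: 1:00 + 5 hours = 6:00.

Final answer: 6:00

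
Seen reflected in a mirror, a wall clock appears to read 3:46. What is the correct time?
Reflection across the vertical (12-6) axis maps a hand at angle A degrees to (360 - A) degrees, which sends a reading of T minutes past 12:00 to (720 - T) minutes past 12:00.
Mirror reads 3:46 = 226 minutes past 12:00.
Actual time: (720 - 226) mod 720 = 494 minutes = 8:14.

Final answer: 8:14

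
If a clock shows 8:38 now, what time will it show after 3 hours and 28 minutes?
Starting time: 8:38
Adding 28 minutes to 38 minutes: 38 + 28 = 66 minutes = 1 hour and 6 minutes
Adding 3 hours: 8 + 3 + 1 (carry) = 12
Final time: 12:06

Final answer: 12:06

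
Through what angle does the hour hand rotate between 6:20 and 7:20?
The hour hand moves 0.5 degrees per minute.
Time elapsed: 7:20 - 6:20 = 60 minutes
Angular displacement: 60 x 0.5 = 30 degrees

Final answer: 30 degrees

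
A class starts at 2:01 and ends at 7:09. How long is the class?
From 2:01 to 7:09:
(7 x 60 + 9) - (2 x 60 + 1) = 429 - 121 = 308 minutes
= 5 hours and 8 minutes

Final answer: 5 hours and 8 minutes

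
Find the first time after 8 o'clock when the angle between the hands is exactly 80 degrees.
At t minutes past 8:00, the hour hand is at 30 x 8 + 0.5t degrees and the minute hand is at 6t degrees.
The smaller angle between them is 80 degrees when |30H - 5.5t| = 80 or |30H - 5.5t| = 280.
With H = 8, solve 30 x 8 - 5.5t = +/- target for each target:
  t = (30 x 8 - 80) / 5.5 = 29.09
  t = (30 x 8 + 80) / 5.5 = 58.18
  t = (30 x 8 - 280) / 5.5 = -7.27 (outside (0, 60))
  t = (30 x 8 + 280) / 5.5 = 94.55 (outside (0, 60))
Valid solutions in (0, 60): {29.09, 58.18} minutes.
The first occurrence is t = 29.09 minutes.
The hands form a 80-degree angle at 29.09 minutes past 8:00.

Final answer: 29.09 minutes past 8:00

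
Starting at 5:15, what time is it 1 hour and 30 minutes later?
Starting time: 5:15
Adding 30 minutes to 15 minutes: 15 + 30 = 45 minutes
Adding 1 hour: 5 + 1 = 6
Final time: 6:45

Final answer: 6:45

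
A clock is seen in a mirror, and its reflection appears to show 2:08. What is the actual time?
Reflection across the vertical (12-6) axis maps a hand at angle A degrees to (360 - A) degrees, which sends a reading of T minutes past 12:00 to (720 - T) minutes past 12:00.
Mirror reads 2:08 = 128 minutes past 12:00.
Actual time: (720 - 128) mod 720 = 592 minutes = 9:52.

Final answer: 9:52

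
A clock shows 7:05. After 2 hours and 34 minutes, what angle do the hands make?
First find the time 2 hours and 34 minutes after 7:05.
Total minutes: 7 x 60 + 5 + 2 x 60 + 34 = 579.
579 mod 720 = 579 minutes = 9:39.
Now compute the angle at 9:39:
Hour hand: 9 x 30 + 39 x 0.5 = 289.5 degrees
Minute hand: 39 x 6 = 234 degrees
Difference: |289.5 - 234| = 55.5 degrees
The angle is 55.5 degrees

Final answer: 55.5 degrees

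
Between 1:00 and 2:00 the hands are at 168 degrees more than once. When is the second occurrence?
At t minutes past 1:00, the hour hand is at 30 x 1 + 0.5t degrees and the minute hand is at 6t degrees.
The smaller angle between them is 168 degrees when |30H - 5.5t| = 168 or |30H - 5.5t| = 192.
With H = 1, solve 30 x 1 - 5.5t = +/- target for each target:
  t = (30 x 1 - 168) / 5.5 = -25.09 (outside (0, 60))
  t = (30 x 1 + 168) / 5.5 = 36
  t = (30 x 1 - 192) / 5.5 = -29.45 (outside (0, 60))
  t = (30 x 1 + 192) / 5.5 = 40.36
Valid solutions in (0, 60): {36, 40.36} minutes.
The second occurrence is t = 40.36 minutes.
The hands form a 168-degree angle at 40.36 minutes past 1:00.

Final answer: 40.36 minutes past 1:00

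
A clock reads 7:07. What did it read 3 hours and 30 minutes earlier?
Starting time: 7:07 = 427 total minutes past 12:00
Subtracting: 3 hours and 30 minutes = 210 minutes
427 - 210 = 217 minutes
= 3 hours and 37 minutes past 12:00 = 3:37

Final answer: 3:37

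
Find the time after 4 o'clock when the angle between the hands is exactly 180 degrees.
For hands to be 180 degrees apart: |30H - 5.5t| = 180
With H = 4: t = (30 x 4 + 180)/5.5 = 54.55 or t = (30 x 4 - 180)/5.5 = -10.91
First valid solution (0 < t < 60): t = 54.55 minutes
The hands are opposite at 54.55 minutes past 4:00.

Final answer: 54.55 minutes past 4:00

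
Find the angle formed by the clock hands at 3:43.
Hour hand position: 3 x 30 + 43 x 0.5 = 111.5 degrees
Minute hand position: 43 x 6 = 258 degrees
Difference: |111.5 - 258| = 146.5 degrees
The angle between the hands is 146.5 degrees

Final answer: 146.5 degrees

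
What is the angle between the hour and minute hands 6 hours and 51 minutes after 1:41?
First find the time 6 hours and 51 minutes after 1:41.
Total minutes: 1 x 60 + 41 + 6 x 60 + 51 = 512.
512 mod 720 = 512 minutes = 8:32.
Now compute the angle at 8:32:
Hour hand: 8 x 30 + 32 x 0.5 = 256 degrees
Minute hand: 32 x 6 = 192 degrees
Difference: |256 - 192| = 64 degrees
The angle is 64 degrees

Final answer: 64 degrees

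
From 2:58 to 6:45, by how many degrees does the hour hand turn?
The hour hand moves 0.5 degrees per minute.
Time elapsed: 6:45 - 2:58 = 227 minutes
Angular displacement: 227 x 0.5 = 113.5 degrees

Final answer: 113.5 degrees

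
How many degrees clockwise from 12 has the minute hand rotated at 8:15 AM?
The minute hand moves 6 degrees per minute.
At 8:15: 15 x 6 = 90 degrees

Final answer: 90 degrees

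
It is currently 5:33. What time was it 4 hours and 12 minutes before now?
Starting time: 5:33 = 333 total minutes past 12:00
Subtracting: 4 hours and 12 minutes = 252 minutes
333 - 252 = 81 minutes
= 1 hour and 21 minutes past 12:00 = 1:21

Final answer: 1:21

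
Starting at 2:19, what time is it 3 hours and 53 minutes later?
Starting time: 2:19
Adding 53 minutes to 19 minutes: 19 + 53 = 72 minutes = 1 hour and 12 minutes
Adding 3 hours: 2 + 3 + 1 (carry) = 6
Final time: 6:12

Final answer: 6:12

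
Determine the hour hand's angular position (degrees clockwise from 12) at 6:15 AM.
The hour hand moves 30 degrees per hour and 0.5 degrees per minute.
At 6:15: (6) x 30 + 15 x 0.5 = 180 + 7.5 = 187.5 degrees

Final answer: 187.5 degrees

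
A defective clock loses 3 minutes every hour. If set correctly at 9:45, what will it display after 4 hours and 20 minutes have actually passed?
For every 60 true minutes, the faulty clock advances 60 - 3 = 57 minutes.
True elapsed: 4 hours and 20 minutes = 260 minutes.
Faulty clock advances: 260 x 57/60 = 247 minutes (drift: 13 minutes behind).
Shown time: 9:45 + 247 minutes = 1:52.

Final answer: 1:52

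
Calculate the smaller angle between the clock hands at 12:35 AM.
Hour hand position: 0 x 30 + 35 x 0.5 = 17.5 degrees
Minute hand position: 35 x 6 = 210 degrees
Difference: |17.5 - 210| = 192.5 degrees
Since 192.5 > 180, the smaller angle is 360 - 192.5 = 167.5 degrees

Final answer: 167.5 degrees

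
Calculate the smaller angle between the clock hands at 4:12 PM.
Hour hand position: 4 x 30 + 12 x 0.5 = 126 degrees
Minute hand position: 12 x 6 = 72 degrees
Difference: |126 - 72| = 54 degrees
The angle between the hands is 54 degrees

Final answer: 54 degrees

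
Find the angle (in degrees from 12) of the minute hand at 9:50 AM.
The minute hand moves 6 degrees per minute.
At 9:50: 50 x 6 = 300 degrees

Final answer: 300 degrees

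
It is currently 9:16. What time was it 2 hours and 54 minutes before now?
Starting time: 9:16 = 556 total minutes past 12:00
Subtracting: 2 hours and 54 minutes = 174 minutes
556 - 174 = 382 minutes
= 6 hours and 22 minutes past 12:00 = 6:22

Final answer: 6:22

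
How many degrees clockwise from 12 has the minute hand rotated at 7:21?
The minute hand moves 6 degrees per minute.
At 7:21: 21 x 6 = 126 degrees

Final answer: 126 degrees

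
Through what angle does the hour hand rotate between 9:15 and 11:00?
The hour hand moves 0.5 degrees per minute.
Time elapsed: 11:00 - 9:15 = 105 minutes
Angular displacement: 105 x 0.5 = 52.5 degrees

Final answer: 52.5 degrees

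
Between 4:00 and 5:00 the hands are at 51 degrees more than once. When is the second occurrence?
At t minutes past 4:00, the hour hand is at 30 x 4 + 0.5t degrees and the minute hand is at 6t degrees.
The smaller angle between them is 51 degrees when |30H - 5.5t| = 51 or |30H - 5.5t| = 309.
With H = 4, solve 30 x 4 - 5.5t = +/- target for each target:
  t = (30 x 4 - 51) / 5.5 = 12.55
  t = (30 x 4 + 51) / 5.5 = 31.09
  t = (30 x 4 - 309) / 5.5 = -34.36 (outside (0, 60))
  t = (30 x 4 + 309) / 5.5 = 78 (outside (0, 60))
Valid solutions in (0, 60): {12.55, 31.09} minutes.
The second occurrence is t = 31.09 minutes.
The hands form a 51-degree angle at 31.09 minutes past 4:00.

Final answer: 31.09 minutes past 4:00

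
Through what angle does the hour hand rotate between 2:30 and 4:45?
The hour hand moves 0.5 degrees per minute.
Time elapsed: 4:45 - 2:30 = 135 minutes
Angular displacement: 135 x 0.5 = 67.5 degrees

Final answer: 67.5 degrees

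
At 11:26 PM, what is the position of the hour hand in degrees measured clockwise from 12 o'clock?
The hour hand moves 30 degrees per hour and 0.5 degrees per minute.
At 11:26: (11) x 30 + 26 x 0.5 = 330 + 13 = 343 degrees

Final answer: 343 degrees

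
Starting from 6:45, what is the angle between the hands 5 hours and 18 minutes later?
First find the time 5 hours and 18 minutes after 6:45.
Total minutes: 6 x 60 + 45 + 5 x 60 + 18 = 723.
723 mod 720 = 3 minutes = 12:03.
Now compute the angle at 12:03:
Hour hand: 0 x 30 + 3 x 0.5 = 1.5 degrees
Minute hand: 3 x 6 = 18 degrees
Difference: |1.5 - 18| = 16.5 degrees
The angle is 16.5 degrees

Final answer: 16.5 degrees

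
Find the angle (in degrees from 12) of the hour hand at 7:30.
The hour hand moves 30 degrees per hour and 0.5 degrees per minute.
At 7:30: (7) x 30 + 30 x 0.5 = 210 + 15 = 225 degrees

Final answer: 225 degrees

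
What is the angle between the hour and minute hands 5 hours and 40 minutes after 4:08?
First find the time 5 hours and 40 minutes after 4:08.
Total minutes: 4 x 60 + 8 + 5 x 60 + 40 = 588.
588 mod 720 = 588 minutes = 9:48.
Now compute the angle at 9:48:
Hour hand: 9 x 30 + 48 x 0.5 = 294 degrees
Minute hand: 48 x 6 = 288 degrees
Difference: |294 - 288| = 6 degrees
The angle is 6 degrees

Final answer: 6 degrees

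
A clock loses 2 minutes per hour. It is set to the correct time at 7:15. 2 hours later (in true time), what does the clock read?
For every 60 true minutes, the faulty clock advances 60 - 2 = 58 minutes.
True elapsed: 2 hours = 120 minutes.
Faulty clock advances: 120 x 58/60 = 116 minutes (drift: 4 minutes behind).
Shown time: 7:15 + 116 minutes = 9:11.

Final answer: 9:11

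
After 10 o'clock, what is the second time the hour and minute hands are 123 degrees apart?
At t minutes past 10:00, the hour hand is at 30 x 10 + 0.5t degrees and the minute hand is at 6t degrees.
The smaller angle between them is 123 degrees when |30H - 5.5t| = 123 or |30H - 5.5t| = 237.
With H = 10, solve 30 x 10 - 5.5t = +/- target for each target:
  t = (30 x 10 - 123) / 5.5 = 32.18
  t = (30 x 10 + 123) / 5.5 = 76.91 (outside (0, 60))
  t = (30 x 10 - 237) / 5.5 = 11.45
  t = (30 x 10 + 237) / 5.5 = 97.64 (outside (0, 60))
Valid solutions in (0, 60): {11.45, 32.18} minutes.
The second occurrence is t = 32.18 minutes.
The hands form a 123-degree angle at 32.18 minutes past 10:00.

Final answer: 32.18 minutes past 10:00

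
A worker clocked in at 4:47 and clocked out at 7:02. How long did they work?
From 4:47 to 7:02:
(7 x 60 + 2) - (4 x 60 + 47) = 422 - 287 = 135 minutes
= 2 hours and 15 minutes

Final answer: 2 hours and 15 minutes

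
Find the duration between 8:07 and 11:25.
From 8:07 to 11:25:
(11 x 60 + 25) - (8 x 60 + 7) = 685 - 487 = 198 minutes
= 3 hours and 18 minutes

Final answer: 3 hours and 18 minutes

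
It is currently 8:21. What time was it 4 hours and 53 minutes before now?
Starting time: 8:21 = 501 total minutes past 12:00
Subtracting: 4 hours and 53 minutes = 293 minutes
501 - 293 = 208 minutes
= 3 hours and 28 minutes past 12:00 = 3:28

Final answer: 3:28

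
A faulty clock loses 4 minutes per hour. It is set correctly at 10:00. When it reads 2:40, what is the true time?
For every 60 true minutes, the faulty clock advances 56 minutes, so 1 faulty-clock minute corresponds to 60/56 true minutes.
From 10:00 to 2:40 on the faulty dial is 280 minutes.
True elapsed: 280 x 60/56 = 300 minutes = 5 hours.
True time: 10:00 + 5 hours = 3:00.

Final answer: 3:00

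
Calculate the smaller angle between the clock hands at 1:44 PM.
Hour hand position: 1 x 30 + 44 x 0.5 = 52 degrees
Minute hand position: 44 x 6 = 264 degrees
Difference: |52 - 264| = 212 degrees
Since 212 > 180, the smaller angle is 360 - 212 = 148 degrees

Final answer: 148 degrees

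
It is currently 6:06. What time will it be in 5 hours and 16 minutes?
Starting time: 6:06
Adding 16 minutes to 6 minutes: 6 + 16 = 22 minutes
Adding 5 hours: 6 + 5 = 11
Final time: 11:22

Final answer: 11:22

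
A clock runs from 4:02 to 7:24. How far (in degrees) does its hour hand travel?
The hour hand moves 0.5 degrees per minute.
Time elapsed: 7:24 - 4:02 = 202 minutes
Angular displacement: 202 x 0.5 = 101 degrees

Final answer: 101 degrees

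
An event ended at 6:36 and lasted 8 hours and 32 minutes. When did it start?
Starting time: 6:36 = 396 total minutes past 12:00
Subtracting: 8 hours and 32 minutes = 512 minutes
396 - 512 = -116 (negative, add 12 hours = 720) = 604 minutes
= 10 hours and 4 minutes past 12:00 = 10:04

Final answer: 10:04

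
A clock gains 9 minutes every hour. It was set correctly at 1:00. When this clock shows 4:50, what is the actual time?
For every 60 true minutes, the faulty clock advances 69 minutes, so 1 faulty-clock minute corresponds to 60/69 true minutes.
From 1:00 to 4:50 on the faulty dial is 230 minutes.
True elapsed: 230 x 60/69 = 200 minutes = 3 hours and 20 minutes.
True time: 1:00 + 3 hours and 20 minutes = 4:20.

Final answer: 4:20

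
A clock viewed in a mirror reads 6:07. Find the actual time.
Reflection across the vertical (12-6) axis maps a hand at angle A degrees to (360 - A) degrees, which sends a reading of T minutes past 12:00 to (720 - T) minutes past 12:00.
Mirror reads 6:07 = 367 minutes past 12:00.
Actual time: (720 - 367) mod 720 = 353 minutes = 5:53.

Final answer: 5:53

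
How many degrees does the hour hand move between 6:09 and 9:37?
The hour hand moves 0.5 degrees per minute.
Time elapsed: 9:37 - 6:09 = 208 minutes
Angular displacement: 208 x 0.5 = 104 degrees

Final answer: 104 degrees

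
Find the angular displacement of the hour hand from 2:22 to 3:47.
The hour hand moves 0.5 degrees per minute.
Time elapsed: 3:47 - 2:22 = 85 minutes
Angular displacement: 85 x 0.5 = 42.5 degrees

Final answer: 42.5 degrees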